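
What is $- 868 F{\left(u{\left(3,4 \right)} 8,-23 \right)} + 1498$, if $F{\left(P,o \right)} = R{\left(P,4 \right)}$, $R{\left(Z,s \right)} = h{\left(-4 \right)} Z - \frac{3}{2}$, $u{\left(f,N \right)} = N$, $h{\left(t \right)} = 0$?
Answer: $2800$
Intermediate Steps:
$R{\left(Z,s \right)} = - \frac{3}{2}$ ($R{\left(Z,s \right)} = 0 Z - \frac{3}{2} = 0 - 3 \cdot \frac{1}{2} = 0 - \frac{3}{2} = - \frac{3}{2}$)
$F{\left(P,o \right)} = - \frac{3}{2}$
$- 868 F{\left(u{\left(3,4 \right)} 8,-23 \right)} + 1498 = \left(-868\right) \left(- \frac{3}{2}\right) + 1498 = 1302 + 1498 = 2800$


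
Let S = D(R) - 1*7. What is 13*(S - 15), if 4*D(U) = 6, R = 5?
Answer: -533/2 ≈ -266.50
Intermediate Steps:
D(U) = 3/2 (D(U) = (1/4)*6 = 3/2)
S = -11/2 (S = 3/2 - 1*7 = 3/2 - 7 = -11/2 ≈ -5.5000)
13*(S - 15) = 13*(-11/2 - 15) = 13*(-41/2) = -533/2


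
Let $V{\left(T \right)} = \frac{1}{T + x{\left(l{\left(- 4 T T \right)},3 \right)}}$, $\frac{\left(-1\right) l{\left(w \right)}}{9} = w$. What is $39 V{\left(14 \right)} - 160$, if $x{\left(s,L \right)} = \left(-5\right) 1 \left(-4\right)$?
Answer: $- \frac{5401}{34} \approx -158.85$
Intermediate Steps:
$l{\left(w \right)} = - 9 w$
$x{\left(s,L \right)} = 20$ ($x{\left(s,L \right)} = \left(-5\right) \left(-4\right) = 20$)
$V{\left(T \right)} = \frac{1}{20 + T}$ ($V{\left(T \right)} = \frac{1}{T + 20} = \frac{1}{20 + T}$)
$39 V{\left(14 \right)} - 160 = \frac{39}{20 + 14} - 160 = \frac{39}{34} - 160 = - \frac{5401}{34}$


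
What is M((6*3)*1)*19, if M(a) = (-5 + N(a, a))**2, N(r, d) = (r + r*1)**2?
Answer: 31666939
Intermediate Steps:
N(r, d) = 4*r**2 (N(r, d) = (r + r)**2 = (2*r)**2 = 4*r**2)
M(a) = (-5 + 4*a**2)**2
M((6*3)*1)*19 = (-5 + 4*((6*3)*1)**2)**2*19 = (-5 + 4*(18*1)**2)**2*19 = (-5 + 4*18**2)**2*19 = (-5 + 4*324)**2*19 = (-5 + 1296)**2*19 = 1291**2*19 = 1666681*19 = 31666939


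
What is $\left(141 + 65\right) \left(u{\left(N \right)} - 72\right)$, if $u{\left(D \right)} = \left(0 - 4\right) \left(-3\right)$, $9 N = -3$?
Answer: $-12360$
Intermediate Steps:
$N = - \frac{1}{3}$ ($N = \frac{1}{9} \left(-3\right) = - \frac{1}{3} \approx -0.33333$)
$u{\left(D \right)} = 12$ ($u{\left(D \right)} = \left(0 - 4\right) \left(-3\right) = \left(-4\right) \left(-3\right) = 12$)
$\left(141 + 65\right) \left(u{\left(N \right)} - 72\right) = \left(141 + 65\right) \left(12 - 72\right) = 206 \left(-60\right) = -12360$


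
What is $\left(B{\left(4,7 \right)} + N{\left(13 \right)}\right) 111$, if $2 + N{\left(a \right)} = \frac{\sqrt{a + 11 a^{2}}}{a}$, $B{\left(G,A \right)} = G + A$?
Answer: $999 + \frac{1332 \sqrt{13}}{13} \approx 1368.4$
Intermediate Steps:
$B{\left(G,A \right)} = A + G$
$N{\left(a \right)} = -2 + \frac{\sqrt{a + 11 a^{2}}}{a}$
$\left(B{\left(4,7 \right)} + N{\left(13 \right)}\right) 111 = \left(\left(7 + 4\right) - \left(2 - \frac{\sqrt{13 + 11 \cdot 13^{2}}}{13}\right)\right) 111 = \left(11 - \left(2 - \frac{\sqrt{13 + 11 \cdot 169}}{13}\right)\right) 111 = \left(11 - \left(2 - \frac{\sqrt{13 + 1859}}{13}\right)\right) 111 = \left(11 - \left(2 - \frac{\sqrt{1872}}{13}\right)\right) 111 = \left(11 - \left(2 - \frac{12 \sqrt{13}}{13}\right)\right) 111 = \left(9 + \frac{12 \sqrt{13}}{13}\right) 111 = 999 + \frac{1332 \sqrt{13}}{13}$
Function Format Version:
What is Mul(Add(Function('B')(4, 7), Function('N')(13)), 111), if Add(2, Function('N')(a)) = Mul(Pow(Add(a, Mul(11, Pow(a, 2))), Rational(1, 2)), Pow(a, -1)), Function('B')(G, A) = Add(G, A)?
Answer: Add(999, Mul(Rational(1332, 13), Pow(13, Rational(1, 2)))) ≈ 1368.4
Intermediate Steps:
Function('B')(G, A) = Add(A, G)
Function('N')(a) = Add(-2, Mul(Pow(a, -1), Pow(Add(a, Mul(11, Pow(a, 2))), Rational(1, 2)))) (Function('N')(a) = Add(-2, Mul(Pow(Add(a, Mul(11, Pow(a, 2))), Rational(1, 2)), Pow(a, -1))) = Add(-2, Mul(Pow(a, -1), Pow(Add(a, Mul(11, Pow(a, 2))), Rational(1, 2)))))
Mul(Add(Function('B')(4, 7), Function('N')(13)), 111) = Mul(Add(Add(7, 4), Add(-2, Mul(Pow(13, -1), Pow(Add(13, Mul(11, Pow(13, 2))), Rational(1, 2))))), 111) = Mul(Add(11, Add(-2, Mul(Rational(1, 13), Pow(Add(13, Mul(11, 169)), Rational(1, 2))))), 111) = Mul(Add(11, Add(-2, Mul(Rational(1, 13), Pow(Add(13, 1859), Rational(1, 2))))), 111) = Mul(Add(11, Add(-2, Mul(Rational(1, 13), Pow(1872, Rational(1, 2))))), 111) = Mul(Add(11, Add(-2, Mul(Rational(1, 13), Mul(12, Pow(13, Rational(1, 2)))))), 111) = Mul(Add(11, Add(-2, Mul(Rational(12, 13), Pow(13, Rational(1, 2))))), 111) = Mul(Add(9, Mul(Rational(12, 13), Pow(13, Rational(1, 2)))), 111) = Add(999, Mul(Rational(1332, 13), Pow(13, Rational(1, 2))))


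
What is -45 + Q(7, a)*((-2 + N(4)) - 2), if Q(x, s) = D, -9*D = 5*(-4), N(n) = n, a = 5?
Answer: -45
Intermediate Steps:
D = 20/9 (D = -5*(-4)/9 = -1/9*(-20) = 20/9 ≈ 2.2222)
Q(x, s) = 20/9
-45 + Q(7, a)*((-2 + N(4)) - 2) = -45 + 20*((-2 + 4) - 2)/9 = -45 + 20*(2 - 2)/9 = -45 + (20/9)*0 = -45 + 0 = -45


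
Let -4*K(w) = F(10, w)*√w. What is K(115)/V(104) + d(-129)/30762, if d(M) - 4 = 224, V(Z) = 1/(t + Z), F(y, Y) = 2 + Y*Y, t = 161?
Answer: 38/5127 - 3505155*√115/4 ≈ -9.3972e+6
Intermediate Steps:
F(y, Y) = 2 + Y²
V(Z) = 1/(161 + Z)
d(M) = 228 (d(M) = 4 + 224 = 228)
K(w) = -√w*(2 + w²)/4 (K(w) = -(2 + w²)*√w/4 = -√w*(2 + w²)/4)
K(115)/V(104) + d(-129)/30762 = (√115*(-2 - 1*115²)/4)/(1/(161 + 104)) + 228/30762 = (√115*(-2 - 1*13225)/4)/(1/265) + 228*(1/30762) = (√115*(-2 - 13225)/4)/(1/265) + 38/5127 = ((¼)*√115*(-13227))*265 + 38/5127 = -13227*√115/4*265 + 38/5127 = -3505155*√115/4 + 38/5127 = 38/5127 - 3505155*√115/4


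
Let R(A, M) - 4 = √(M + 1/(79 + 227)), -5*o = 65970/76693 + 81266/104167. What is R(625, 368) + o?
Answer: 146673164292/39944398655 + √3828706/102 ≈ 22.855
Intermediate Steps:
o = -13104430328/39944398655 (o = -(65970/76693 + 81266/104167)/5 = -⅕*13104430328/7988879731 = -13104430328/39944398655 ≈ -0.32807)
R(A, M) = 4 + √(1/306 + M) (R(A, M) = 4 + √(M + 1/(79 + 227)) = 4 + √(M + 1/306) = 4 + √(1/306 + M))
R(625, 368) + o = (4 + √(34 + 10404*368)/102) - 13104430328/39944398655 = (4 + √(34 + 3828672)/102) - 13104430328/39944398655 = (4 + √3828706/102) - 13104430328/39944398655 = 146673164292/39944398655 + √3828706/102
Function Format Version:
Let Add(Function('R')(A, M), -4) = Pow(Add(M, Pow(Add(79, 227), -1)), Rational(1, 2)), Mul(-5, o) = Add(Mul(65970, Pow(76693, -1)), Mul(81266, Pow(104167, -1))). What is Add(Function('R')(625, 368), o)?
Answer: Add(Rational(146673164292, 39944398655), Mul(Rational(1, 102), Pow(3828706, Rational(1, 2)))) ≈ 22.855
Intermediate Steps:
o = Rational(-13104430328, 39944398655) (o = Mul(Rational(-1, 5), Add(Mul(65970, Pow(76693, -1)), Mul(81266, Pow(104167, -1)))) = Mul(Rational(-1, 5), Add(Mul(65970, Rational(1, 76693)), Mul(81266, Rational(1, 104167)))) = Mul(Rational(-1, 5), Add(Rational(65970, 76693), Rational(81266, 104167))) = Mul(Rational(-1, 5), Rational(13104430328, 7988879731)) = Rational(-13104430328, 39944398655) ≈ -0.32807)
Function('R')(A, M) = Add(4, Pow(Add(Rational(1, 306), M), Rational(1, 2))) (Function('R')(A, M) = Add(4, Pow(Add(M, Pow(Add(79, 227), -1)), Rational(1, 2))) = Add(4, Pow(Add(M, Pow(306, -1)), Rational(1, 2))) = Add(4, Pow(Add(M, Rational(1, 306)), Rational(1, 2))) = Add(4, Pow(Add(Rational(1, 306), M), Rational(1, 2))))
Add(Function('R')(625, 368), o) = Add(Add(4, Mul(Rational(1, 102), Pow(Add(34, Mul(10404, 368)), Rational(1, 2)))), Rational(-13104430328, 39944398655)) = Add(Add(4, Mul(Rational(1, 102), Pow(Add(34, 3828672), Rational(1, 2)))), Rational(-13104430328, 39944398655)) = Add(Add(4, Mul(Rational(1, 102), Pow(3828706, Rational(1, 2)))), Rational(-13104430328, 39944398655)) = Add(Rational(146673164292, 39944398655), Mul(Rational(1, 102), Pow(3828706, Rational(1, 2))))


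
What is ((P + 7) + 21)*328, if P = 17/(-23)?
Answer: 205656/23 ≈ 8941.6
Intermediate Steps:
P = -17/23 (P = 17*(-1/23) = -17/23 ≈ -0.73913)
((P + 7) + 21)*328 = ((-17/23 + 7) + 21)*328 = (144/23 + 21)*328 = (627/23)*328 = 205656/23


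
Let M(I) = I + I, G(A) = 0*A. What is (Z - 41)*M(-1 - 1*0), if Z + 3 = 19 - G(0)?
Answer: 50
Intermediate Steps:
G(A) = 0
M(I) = 2*I
Z = 16 (Z = -3 + (19 - 1*0) = -3 + (19 + 0) = -3 + 19 = 16)
(Z - 41)*M(-1 - 1*0) = (16 - 41)*(2*(-1 - 1*0)) = -50*(-1 + 0) = -50*(-1) = -25*(-2) = 50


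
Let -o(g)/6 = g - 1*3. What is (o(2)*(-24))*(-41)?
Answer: 5904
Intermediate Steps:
o(g) = 18 - 6*g (o(g) = -6*(g - 1*3) = -6*(g - 3) = -6*(-3 + g) = 18 - 6*g)
(o(2)*(-24))*(-41) = ((18 - 6*2)*(-24))*(-41) = ((18 - 12)*(-24))*(-41) = (6*(-24))*(-41) = -144*(-41) = 5904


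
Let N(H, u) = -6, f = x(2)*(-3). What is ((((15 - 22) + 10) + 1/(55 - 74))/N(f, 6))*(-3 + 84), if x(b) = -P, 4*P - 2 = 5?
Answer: -756/19 ≈ -39.789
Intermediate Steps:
P = 7/4 (P = ½ + (¼)*5 = ½ + 5/4 = 7/4 ≈ 1.7500)
x(b) = -7/4 (x(b) = -1*7/4 = -7/4)
f = 21/4 (f = -7/4*(-3) = 21/4 ≈ 5.2500)
((((15 - 22) + 10) + 1/(55 - 74))/N(f, 6))*(-3 + 84) = ((((15 - 22) + 10) + 1/(55 - 74))/(-6))*(-3 + 84) = (((-7 + 10) + 1/(-19))*(-⅙))*81 = ((3 - 1/19)*(-⅙))*81 = ((56/19)*(-⅙))*81 = -28/57*81 = -756/19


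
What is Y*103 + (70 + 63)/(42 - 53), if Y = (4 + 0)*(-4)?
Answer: -18261/11 ≈ -1660.1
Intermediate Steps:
Y = -16 (Y = 4*(-4) = -16)
Y*103 + (70 + 63)/(42 - 53) = -16*103 + (70 + 63)/(42 - 53) = -1648 + 133/(-11) = -1648 + 133*(-1/11) = -1648 - 133/11 = -18261/11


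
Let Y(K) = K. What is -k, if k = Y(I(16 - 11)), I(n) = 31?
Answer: -31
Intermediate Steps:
k = 31
-k = -1*31 = -31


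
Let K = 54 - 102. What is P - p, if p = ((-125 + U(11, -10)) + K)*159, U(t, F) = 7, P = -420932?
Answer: -394538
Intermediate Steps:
K = -48
p = -26394 (p = ((-125 + 7) - 48)*159 = (-118 - 48)*159 = -166*159 = -26394)
P - p = -420932 - 1*(-26394) = -420932 + 26394 = -394538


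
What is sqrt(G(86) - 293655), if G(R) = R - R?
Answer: I*sqrt(293655) ≈ 541.9*I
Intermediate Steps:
G(R) = 0
sqrt(G(86) - 293655) = sqrt(0 - 293655) = sqrt(-293655) = I*sqrt(293655)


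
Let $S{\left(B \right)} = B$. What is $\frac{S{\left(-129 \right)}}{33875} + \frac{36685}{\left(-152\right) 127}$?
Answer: $- \frac{1245194591}{653923000} \approx -1.9042$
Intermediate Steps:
$\frac{S{\left(-129 \right)}}{33875} + \frac{36685}{\left(-152\right) 127} = - \frac{129}{33875} + \frac{36685}{\left(-152\right) 127} = \left(-129\right) \frac{1}{33875} + \frac{36685}{-19304} = - \frac{129}{33875} + 36685 \left(- \frac{1}{19304}\right) = - \frac{129}{33875} - \frac{36685}{19304} = - \frac{1245194591}{653923000}$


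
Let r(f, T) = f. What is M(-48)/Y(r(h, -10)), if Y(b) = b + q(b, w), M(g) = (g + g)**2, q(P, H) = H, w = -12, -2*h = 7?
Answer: -18432/31 ≈ -594.58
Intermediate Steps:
h = -7/2 (h = -1/2*7 = -7/2 ≈ -3.5000)
M(g) = 4*g**2 (M(g) = (2*g)**2 = 4*g**2)
Y(b) = -12 + b (Y(b) = b - 12 = -12 + b)
M(-48)/Y(r(h, -10)) = (4*(-48)**2)/(-12 - 7/2) = (4*2304)/(-31/2) = 9216*(-2/31) = -18432/31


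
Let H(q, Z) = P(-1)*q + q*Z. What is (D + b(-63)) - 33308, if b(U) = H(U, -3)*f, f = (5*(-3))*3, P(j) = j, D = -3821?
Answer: -48469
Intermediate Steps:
H(q, Z) = -q + Z*q (H(q, Z) = -q + q*Z = -q + Z*q)
f = -45 (f = -15*3 = -45)
b(U) = 180*U (b(U) = (U*(-1 - 3))*(-45) = (U*(-4))*(-45) = -4*U*(-45) = 180*U)
(D + b(-63)) - 33308 = (-3821 + 180*(-63)) - 33308 = (-3821 - 11340) - 33308 = -15161 - 33308 = -48469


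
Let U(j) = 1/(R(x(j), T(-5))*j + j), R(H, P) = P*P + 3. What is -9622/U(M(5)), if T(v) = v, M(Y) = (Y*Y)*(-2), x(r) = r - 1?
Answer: 13951900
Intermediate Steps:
x(r) = -1 + r
M(Y) = -2*Y² (M(Y) = Y²*(-2) = -2*Y²)
R(H, P) = 3 + P² (R(H, P) = P² + 3 = 3 + P²)
U(j) = 1/(29*j) (U(j) = 1/((3 + (-5)²)*j + j) = 1/((3 + 25)*j + j) = 1/(28*j + j) = 1/(29*j))
-9622/U(M(5)) = -9622/(1/(29*((-2*5²)))) = -9622/(1/(29*((-2*25)))) = -9622/((1/29)/(-50)) = -9622/((1/29)*(-1/50)) = -9622/(-1/1450) = -9622*(-1450) = 13951900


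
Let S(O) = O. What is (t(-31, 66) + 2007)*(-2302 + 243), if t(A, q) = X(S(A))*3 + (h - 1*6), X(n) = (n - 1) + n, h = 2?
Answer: -3735026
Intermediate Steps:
X(n) = -1 + 2*n (X(n) = (-1 + n) + n = -1 + 2*n)
t(A, q) = -7 + 6*A (t(A, q) = (-1 + 2*A)*3 + (2 - 1*6) = (-3 + 6*A) + (2 - 6) = (-3 + 6*A) - 4 = -7 + 6*A)
(t(-31, 66) + 2007)*(-2302 + 243) = ((-7 + 6*(-31)) + 2007)*(-2302 + 243) = ((-7 - 186) + 2007)*(-2059) = (-193 + 2007)*(-2059) = 1814*(-2059) = -3735026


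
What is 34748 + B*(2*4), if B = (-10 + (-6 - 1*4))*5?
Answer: 33948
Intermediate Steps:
B = -100 (B = (-10 + (-6 - 4))*5 = (-10 - 10)*5 = -20*5 = -100)
34748 + B*(2*4) = 34748 - 200*4 = 34748 - 100*8 = 34748 - 800 = 33948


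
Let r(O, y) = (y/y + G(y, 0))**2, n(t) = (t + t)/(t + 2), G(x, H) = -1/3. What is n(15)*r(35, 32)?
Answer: 40/51 ≈ 0.78431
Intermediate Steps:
G(x, H) = -1/3 (G(x, H) = -1*1/3 = -1/3)
n(t) = 2*t/(2 + t) (n(t) = (2*t)/(2 + t) = 2*t/(2 + t))
r(O, y) = 4/9 (r(O, y) = (y/y - 1/3)**2 = (1 - 1/3)**2 = (2/3)**2 = 4/9)
n(15)*r(35, 32) = (2*15/(2 + 15))*(4/9) = (2*15/17)*(4/9) = (2*15*(1/17))*(4/9) = (30/17)*(4/9) = 40/51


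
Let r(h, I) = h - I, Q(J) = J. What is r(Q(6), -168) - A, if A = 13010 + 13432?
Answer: -26268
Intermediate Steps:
A = 26442
r(Q(6), -168) - A = (6 - 1*(-168)) - 1*26442 = (6 + 168) - 26442 = 174 - 26442 = -26268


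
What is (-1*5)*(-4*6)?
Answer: 120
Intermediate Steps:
(-1*5)*(-4*6) = -5*(-24) = 120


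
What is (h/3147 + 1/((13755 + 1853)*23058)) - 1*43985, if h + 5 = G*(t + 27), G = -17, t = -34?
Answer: -16605372335821879/377523837936 ≈ -43985.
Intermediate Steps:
h = 114 (h = -5 - 17*(-34 + 27) = -5 - 17*(-7) = -5 + 119 = 114)
(h/3147 + 1/((13755 + 1853)*23058)) - 1*43985 = (114/3147 + 1/((13755 + 1853)*23058)) - 1*43985 = (114*(1/3147) + (1/23058)/15608) - 43985 = (38/1049 + (1/15608)*(1/23058)) - 43985 = (38/1049 + 1/359889264) - 43985 = 13675793081/377523837936 - 43985 = -16605372335821879/377523837936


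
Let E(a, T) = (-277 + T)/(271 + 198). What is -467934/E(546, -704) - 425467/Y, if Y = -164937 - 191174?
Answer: 3721567139773/16635471 ≈ 2.2371e+5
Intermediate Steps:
E(a, T) = -277/469 + T/469 (E(a, T) = (-277 + T)/469 = (-277 + T)*(1/469) = -277/469 + T/469)
Y = -356111
-467934/E(546, -704) - 425467/Y = -467934/(-277/469 + (1/469)*(-704)) - 425467/(-356111) = -467934/(-277/469 - 704/469) - 425467*(-1/356111) = -467934/(-981/469) + 60781/50873 = -467934*(-469/981) + 60781/50873 = 73153682/327 + 60781/50873 = 3721567139773/16635471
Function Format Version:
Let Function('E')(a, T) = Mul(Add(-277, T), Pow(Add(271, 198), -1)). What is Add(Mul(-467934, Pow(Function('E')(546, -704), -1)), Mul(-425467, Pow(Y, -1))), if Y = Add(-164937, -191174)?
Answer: Rational(3721567139773, 16635471) ≈ 2.2371e+5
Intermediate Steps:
Function('E')(a, T) = Add(Rational(-277, 469), Mul(Rational(1, 469), T)) (Function('E')(a, T) = Mul(Add(-277, T), Pow(469, -1)) = Mul(Add(-277, T), Rational(1, 469)) = Add(Rational(-277, 469), Mul(Rational(1, 469), T)))
Y = -356111
Add(Mul(-467934, Pow(Function('E')(546, -704), -1)), Mul(-425467, Pow(Y, -1))) = Add(Mul(-467934, Pow(Add(Rational(-277, 469), Mul(Rational(1, 469), -704)), -1)), Mul(-425467, Pow(-356111, -1))) = Add(Mul(-467934, Pow(Add(Rational(-277, 469), Rational(-704, 469)), -1)), Mul(-425467, Rational(-1, 356111))) = Add(Mul(-467934, Pow(Rational(-981, 469), -1)), Rational(60781, 50873)) = Add(Mul(-467934, Rational(-469, 981)), Rational(60781, 50873)) = Add(Rational(73153682, 327), Rational(60781, 50873)) = Rational(3721567139773, 16635471)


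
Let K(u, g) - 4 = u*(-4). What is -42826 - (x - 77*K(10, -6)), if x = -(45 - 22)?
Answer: -45575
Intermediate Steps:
K(u, g) = 4 - 4*u (K(u, g) = 4 + u*(-4) = 4 - 4*u)
x = -23 (x = -1*23 = -23)
-42826 - (x - 77*K(10, -6)) = -42826 - (-23 - 77*(4 - 4*10)) = -42826 - (-23 - 77*(4 - 40)) = -42826 - (-23 - 77*(-36)) = -42826 - (-23 + 2772) = -42826 - 1*2749 = -42826 - 2749 = -45575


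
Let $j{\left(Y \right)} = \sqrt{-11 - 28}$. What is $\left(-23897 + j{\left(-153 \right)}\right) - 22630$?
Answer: $-46527 + i \sqrt{39} \approx -46527.0 + 6.245 i$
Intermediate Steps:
$j{\left(Y \right)} = i \sqrt{39}$ ($j{\left(Y \right)} = \sqrt{-39} = i \sqrt{39}$)
$\left(-23897 + j{\left(-153 \right)}\right) - 22630 = \left(-23897 + i \sqrt{39}\right) - 22630 = -46527 + i \sqrt{39}$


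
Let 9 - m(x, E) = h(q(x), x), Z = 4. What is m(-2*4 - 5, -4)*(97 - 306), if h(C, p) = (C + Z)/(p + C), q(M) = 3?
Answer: -20273/10 ≈ -2027.3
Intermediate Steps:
h(C, p) = (4 + C)/(C + p) (h(C, p) = (C + 4)/(p + C) = (4 + C)/(C + p))
m(x, E) = 9 - 7/(3 + x) (m(x, E) = 9 - (4 + 3)/(3 + x) = 9 - 7/(3 + x))
m(-2*4 - 5, -4)*(97 - 306) = ((20 + 9*(-2*4 - 5))/(3 + (-2*4 - 5)))*(97 - 306) = ((20 + 9*(-8 - 5))/(3 + (-8 - 5)))*(-209) = ((20 + 9*(-13))/(3 - 13))*(-209) = ((20 - 117)/(-10))*(-209) = -⅒*(-97)*(-209) = (97/10)*(-209) = -20273/10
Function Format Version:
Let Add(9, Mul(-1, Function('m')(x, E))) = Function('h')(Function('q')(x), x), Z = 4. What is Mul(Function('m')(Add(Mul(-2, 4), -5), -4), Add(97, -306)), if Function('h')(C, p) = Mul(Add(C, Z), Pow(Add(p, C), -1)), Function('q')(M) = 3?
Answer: Rational(-20273, 10) ≈ -2027.3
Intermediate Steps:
Function('h')(C, p) = Mul(Pow(Add(C, p), -1), Add(4, C)) (Function('h')(C, p) = Mul(Add(C, 4), Pow(Add(p, C), -1)) = Mul(Add(4, C), Pow(Add(C, p), -1)) = Mul(Pow(Add(C, p), -1), Add(4, C)))
Function('m')(x, E) = Add(9, Mul(-7, Pow(Add(3, x), -1))) (Function('m')(x, E) = Add(9, Mul(-1, Mul(Pow(Add(3, x), -1), Add(4, 3)))) = Add(9, Mul(-1, Mul(Pow(Add(3, x), -1), 7))) = Add(9, Mul(-1, Mul(7, Pow(Add(3, x), -1)))) = Add(9, Mul(-7, Pow(Add(3, x), -1))))
Mul(Function('m')(Add(Mul(-2, 4), -5), -4), Add(97, -306)) = Mul(Mul(Pow(Add(3, Add(Mul(-2, 4), -5)), -1), Add(20, Mul(9, Add(Mul(-2, 4), -5)))), Add(97, -306)) = Mul(Mul(Pow(Add(3, Add(-8, -5)), -1), Add(20, Mul(9, Add(-8, -5)))), -209) = Mul(Mul(Pow(Add(3, -13), -1), Add(20, Mul(9, -13))), -209) = Mul(Mul(Pow(-10, -1), Add(20, -117)), -209) = Mul(Mul(Rational(-1, 10), -97), -209) = Mul(Rational(97, 10), -209) = Rational(-20273, 10)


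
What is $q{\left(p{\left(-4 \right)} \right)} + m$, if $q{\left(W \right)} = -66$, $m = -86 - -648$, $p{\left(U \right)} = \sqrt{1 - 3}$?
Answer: $496$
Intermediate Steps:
$p{\left(U \right)} = i \sqrt{2}$ ($p{\left(U \right)} = \sqrt{-2} = i \sqrt{2}$)
$m = 562$ ($m = -86 + 648 = 562$)
$q{\left(p{\left(-4 \right)} \right)} + m = -66 + 562 = 496$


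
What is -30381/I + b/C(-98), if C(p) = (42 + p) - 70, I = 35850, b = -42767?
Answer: 127447412/376425 ≈ 338.57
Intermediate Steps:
C(p) = -28 + p
-30381/I + b/C(-98) = -30381/35850 - 42767/(-28 - 98) = -30381*1/35850 - 42767/(-126) = -10127/11950 - 42767*(-1/126) = -10127/11950 + 42767/126 = 127447412/376425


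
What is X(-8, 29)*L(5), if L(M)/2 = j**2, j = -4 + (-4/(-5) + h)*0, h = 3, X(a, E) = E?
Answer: 928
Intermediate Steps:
j = -4 (j = -4 + (-4/(-5) + 3)*0 = -4 + (-4*(-1/5) + 3)*0 = -4 + (4/5 + 3)*0 = -4 + (19/5)*0 = -4 + 0 = -4)
L(M) = 32 (L(M) = 2*(-4)**2 = 2*16 = 32)
X(-8, 29)*L(5) = 29*32 = 928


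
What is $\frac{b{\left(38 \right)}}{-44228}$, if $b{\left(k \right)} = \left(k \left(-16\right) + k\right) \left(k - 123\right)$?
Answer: $- \frac{24225}{22114} \approx -1.0955$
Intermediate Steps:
$b{\left(k \right)} = - 15 k \left(-123 + k\right)$ ($b{\left(k \right)} = \left(- 16 k + k\right) \left(-123 + k\right) = - 15 k \left(-123 + k\right)$)
$\frac{b{\left(38 \right)}}{-44228} = \frac{15 \cdot 38 \left(123 - 38\right)}{-44228} = 15 \cdot 38 \left(123 - 38\right) \left(- \frac{1}{44228}\right) = 15 \cdot 38 \cdot 85 \left(- \frac{1}{44228}\right) = 48450 \left(- \frac{1}{44228}\right) = - \frac{24225}{22114}$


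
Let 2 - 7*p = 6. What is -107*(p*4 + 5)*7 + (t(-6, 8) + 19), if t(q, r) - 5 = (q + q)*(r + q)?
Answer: -2033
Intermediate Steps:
p = -4/7 (p = 2/7 - 1/7*6 = 2/7 - 6/7 = -4/7 ≈ -0.57143)
t(q, r) = 5 + 2*q*(q + r) (t(q, r) = 5 + (q + q)*(r + q) = 5 + (2*q)*(q + r) = 5 + 2*q*(q + r))
-107*(p*4 + 5)*7 + (t(-6, 8) + 19) = -107*(-4/7*4 + 5)*7 + ((5 + 2*(-6)**2 + 2*(-6)*8) + 19) = -107*(-16/7 + 5)*7 + ((5 + 2*36 - 96) + 19) = -2033*7/7 + ((5 + 72 - 96) + 19) = -107*19 + (-19 + 19) = -2033 + 0 = -2033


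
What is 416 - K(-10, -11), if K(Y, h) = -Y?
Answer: 406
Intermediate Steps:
416 - K(-10, -11) = 416 - (-1)*(-10) = 416 - 1*10 = 416 - 10 = 406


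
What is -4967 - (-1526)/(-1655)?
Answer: -8221911/1655 ≈ -4967.9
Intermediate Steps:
-4967 - (-1526)/(-1655) = -4967 - (-1526)*(-1)/1655 = -4967 - 1*1526/1655 = -4967 - 1526/1655 = -8221911/1655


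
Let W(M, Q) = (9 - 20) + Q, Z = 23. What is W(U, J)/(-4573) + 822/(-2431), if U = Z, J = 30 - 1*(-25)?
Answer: -227410/653939 ≈ -0.34775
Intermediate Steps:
J = 55 (J = 30 + 25 = 55)
U = 23
W(M, Q) = -11 + Q
W(U, J)/(-4573) + 822/(-2431) = (-11 + 55)/(-4573) + 822/(-2431) = 44*(-1/4573) + 822*(-1/2431) = -44/4573 - 822/2431 = -227410/653939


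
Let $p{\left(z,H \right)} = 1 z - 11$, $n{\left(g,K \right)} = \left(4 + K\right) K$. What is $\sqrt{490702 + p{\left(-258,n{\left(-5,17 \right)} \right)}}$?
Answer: $17 \sqrt{1697} \approx 700.31$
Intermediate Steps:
$n{\left(g,K \right)} = K \left(4 + K\right)$
$p{\left(z,H \right)} = -11 + z$ ($p{\left(z,H \right)} = z - 11 = -11 + z$)
$\sqrt{490702 + p{\left(-258,n{\left(-5,17 \right)} \right)}} = \sqrt{490702 - 269} = \sqrt{490433} = 17 \sqrt{1697}$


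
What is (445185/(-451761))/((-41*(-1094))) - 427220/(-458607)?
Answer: 2885559229705795/3097628557067886 ≈ 0.93154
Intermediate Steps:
(445185/(-451761))/((-41*(-1094))) - 427220/(-458607) = (445185*(-1/451761))/44854 - 427220*(-1/458607) = -148395/150587*1/44854 + 427220/458607 = -148395/6754429298 + 427220/458607 = 2885559229705795/3097628557067886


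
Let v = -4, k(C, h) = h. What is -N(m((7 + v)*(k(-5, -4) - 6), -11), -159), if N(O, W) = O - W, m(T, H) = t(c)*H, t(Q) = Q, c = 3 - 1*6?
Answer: -192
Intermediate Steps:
c = -3 (c = 3 - 6 = -3)
m(T, H) = -3*H
-N(m((7 + v)*(k(-5, -4) - 6), -11), -159) = -(-3*(-11) - 1*(-159)) = -(33 + 159) = -1*192 = -192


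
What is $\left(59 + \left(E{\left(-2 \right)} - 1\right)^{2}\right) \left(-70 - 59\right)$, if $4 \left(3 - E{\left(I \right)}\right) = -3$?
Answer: $- \frac{137385}{16} \approx -8586.6$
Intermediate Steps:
$E{\left(I \right)} = \frac{15}{4}$ ($E{\left(I \right)} = 3 - - \frac{3}{4} = 3 + \frac{3}{4} = \frac{15}{4}$)
$\left(59 + \left(E{\left(-2 \right)} - 1\right)^{2}\right) \left(-70 - 59\right) = \left(59 + \left(\frac{15}{4} - 1\right)^{2}\right) \left(-70 - 59\right) = \left(59 + \left(\frac{11}{4}\right)^{2}\right) \left(-70 - 59\right) = \left(59 + \frac{121}{16}\right) \left(-129\right) = \frac{1065}{16} \left(-129\right) = - \frac{137385}{16}$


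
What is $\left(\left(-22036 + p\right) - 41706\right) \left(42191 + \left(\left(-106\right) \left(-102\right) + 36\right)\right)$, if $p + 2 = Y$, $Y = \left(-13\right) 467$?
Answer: $-3702917785$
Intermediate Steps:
$Y = -6071$
$p = -6073$ ($p = -2 - 6071 = -6073$)
$\left(\left(-22036 + p\right) - 41706\right) \left(42191 + \left(\left(-106\right) \left(-102\right) + 36\right)\right) = \left(\left(-22036 - 6073\right) - 41706\right) \left(42191 + \left(\left(-106\right) \left(-102\right) + 36\right)\right) = \left(-28109 - 41706\right) \left(42191 + \left(10812 + 36\right)\right) = - 69815 \left(42191 + 10848\right) = \left(-69815\right) 53039 = -3702917785$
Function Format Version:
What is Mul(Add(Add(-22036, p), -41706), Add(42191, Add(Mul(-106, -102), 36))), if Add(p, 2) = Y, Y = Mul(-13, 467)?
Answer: -3702917785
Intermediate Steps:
Y = -6071
p = -6073 (p = Add(-2, -6071) = -6073)
Mul(Add(Add(-22036, p), -41706), Add(42191, Add(Mul(-106, -102), 36))) = Mul(Add(Add(-22036, -6073), -41706), Add(42191, Add(Mul(-106, -102), 36))) = Mul(Add(-28109, -41706), Add(42191, Add(10812, 36))) = Mul(-69815, Add(42191, 10848)) = Mul(-69815, 53039) = -3702917785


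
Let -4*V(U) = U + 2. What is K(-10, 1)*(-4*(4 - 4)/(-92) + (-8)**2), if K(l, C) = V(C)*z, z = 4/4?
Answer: -48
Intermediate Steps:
V(U) = -1/2 - U/4 (V(U) = -(U + 2)/4 = -(2 + U)/4 = -1/2 - U/4)
z = 1 (z = 4*(1/4) = 1)
K(l, C) = -1/2 - C/4 (K(l, C) = (-1/2 - C/4)*1 = -1/2 - C/4)
K(-10, 1)*(-4*(4 - 4)/(-92) + (-8)**2) = (-1/2 - 1/4*1)*(-4*(4 - 4)/(-92) + (-8)**2) = (-1/2 - 1/4)*(-4*0*(-1/92) + 64) = -3*(0*(-1/92) + 64)/4 = -3*(0 + 64)/4 = -3/4*64 = -48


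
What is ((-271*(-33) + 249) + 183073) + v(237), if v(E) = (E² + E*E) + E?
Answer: 304840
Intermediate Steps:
v(E) = E + 2*E² (v(E) = (E² + E²) + E = 2*E² + E = E + 2*E²)
((-271*(-33) + 249) + 183073) + v(237) = ((-271*(-33) + 249) + 183073) + 237*(1 + 2*237) = ((8943 + 249) + 183073) + 237*(1 + 474) = (9192 + 183073) + 237*475 = 192265 + 112575 = 304840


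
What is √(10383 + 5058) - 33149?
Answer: -33149 + √15441 ≈ -33025.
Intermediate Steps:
√(10383 + 5058) - 33149 = √15441 - 33149 = -33149 + √15441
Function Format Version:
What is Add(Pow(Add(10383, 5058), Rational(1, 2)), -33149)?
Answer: Add(-33149, Pow(15441, Rational(1, 2))) ≈ -33025.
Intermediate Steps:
Add(Pow(Add(10383, 5058), Rational(1, 2)), -33149) = Add(Pow(15441, Rational(1, 2)), -33149) = Add(-33149, Pow(15441, Rational(1, 2)))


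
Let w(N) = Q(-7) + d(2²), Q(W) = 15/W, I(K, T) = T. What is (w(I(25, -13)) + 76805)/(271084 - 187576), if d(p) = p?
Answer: 44804/48713 ≈ 0.91975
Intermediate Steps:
w(N) = 13/7 (w(N) = 15/(-7) + 2² = 15*(-⅐) + 4 = -15/7 + 4 = 13/7)
(w(I(25, -13)) + 76805)/(271084 - 187576) = (13/7 + 76805)/(271084 - 187576) = (537648/7)/83508 = (537648/7)*(1/83508) = 44804/48713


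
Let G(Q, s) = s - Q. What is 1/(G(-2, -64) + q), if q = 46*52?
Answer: 1/2330 ≈ 0.00042918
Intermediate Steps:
q = 2392
1/(G(-2, -64) + q) = 1/((-64 - 1*(-2)) + 2392) = 1/((-64 + 2) + 2392) = 1/(-62 + 2392) = 1/2330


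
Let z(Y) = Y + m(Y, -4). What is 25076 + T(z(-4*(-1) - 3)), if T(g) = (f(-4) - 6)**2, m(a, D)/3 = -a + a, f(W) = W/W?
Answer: 25101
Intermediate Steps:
f(W) = 1
m(a, D) = 0 (m(a, D) = 3*(-a + a) = 3*0 = 0)
z(Y) = Y (z(Y) = Y + 0 = Y)
T(g) = 25 (T(g) = (1 - 6)**2 = (-5)**2 = 25)
25076 + T(z(-4*(-1) - 3)) = 25076 + 25 = 25101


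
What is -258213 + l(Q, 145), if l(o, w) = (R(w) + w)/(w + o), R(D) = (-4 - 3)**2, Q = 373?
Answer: -66877070/259 ≈ -2.5821e+5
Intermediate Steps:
R(D) = 49 (R(D) = (-7)**2 = 49)
l(o, w) = (49 + w)/(o + w) (l(o, w) = (49 + w)/(w + o) = (49 + w)/(o + w))
-258213 + l(Q, 145) = -258213 + (49 + 145)/(373 + 145) = -258213 + 194/518 = -258213 + (1/518)*194 = -258213 + 97/259 = -66877070/259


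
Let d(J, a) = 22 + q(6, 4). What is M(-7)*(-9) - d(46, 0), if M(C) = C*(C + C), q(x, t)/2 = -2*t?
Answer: -888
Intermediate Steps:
q(x, t) = -4*t (q(x, t) = 2*(-2*t) = -4*t)
M(C) = 2*C² (M(C) = C*(2*C) = 2*C²)
d(J, a) = 6 (d(J, a) = 22 - 4*4 = 22 - 16 = 6)
M(-7)*(-9) - d(46, 0) = (2*(-7)²)*(-9) - 1*6 = (2*49)*(-9) - 6 = 98*(-9) - 6 = -882 - 6 = -888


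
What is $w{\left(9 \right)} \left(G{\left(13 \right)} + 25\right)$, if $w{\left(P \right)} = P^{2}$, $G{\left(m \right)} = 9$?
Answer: $2754$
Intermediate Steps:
$w{\left(9 \right)} \left(G{\left(13 \right)} + 25\right) = 9^{2} \left(9 + 25\right) = 81 \cdot 34 = 2754$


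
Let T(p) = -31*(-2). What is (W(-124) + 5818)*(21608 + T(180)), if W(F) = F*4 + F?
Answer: 112640660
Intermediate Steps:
T(p) = 62
W(F) = 5*F (W(F) = 4*F + F = 5*F)
(W(-124) + 5818)*(21608 + T(180)) = (5*(-124) + 5818)*(21608 + 62) = (-620 + 5818)*21670 = 5198*21670 = 112640660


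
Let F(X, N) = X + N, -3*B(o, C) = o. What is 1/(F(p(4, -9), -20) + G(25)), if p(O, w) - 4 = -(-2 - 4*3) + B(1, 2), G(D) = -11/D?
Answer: -75/208 ≈ -0.36058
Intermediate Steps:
B(o, C) = -o/3
p(O, w) = 53/3 (p(O, w) = 4 + (-(-2 - 4*3) - ⅓*1) = 4 + (-(-2 - 12) - ⅓) = 4 + (-1*(-14) - ⅓) = 4 + (14 - ⅓) = 4 + 41/3 = 53/3)
F(X, N) = N + X
1/(F(p(4, -9), -20) + G(25)) = 1/((-20 + 53/3) - 11/25) = 1/(-7/3 - 11*1/25) = 1/(-7/3 - 11/25) = 1/(-208/75) = -75/208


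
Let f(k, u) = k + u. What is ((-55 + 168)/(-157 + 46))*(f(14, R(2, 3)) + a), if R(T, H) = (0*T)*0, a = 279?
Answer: -33109/111 ≈ -298.28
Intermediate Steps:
R(T, H) = 0 (R(T, H) = 0*0 = 0)
((-55 + 168)/(-157 + 46))*(f(14, R(2, 3)) + a) = ((-55 + 168)/(-157 + 46))*((14 + 0) + 279) = (113/(-111))*(14 + 279) = (113*(-1/111))*293 = -113/111*293 = -33109/111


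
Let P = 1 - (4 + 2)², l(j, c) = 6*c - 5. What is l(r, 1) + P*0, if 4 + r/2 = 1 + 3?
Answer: 1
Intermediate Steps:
r = 0 (r = -8 + 2*(1 + 3) = -8 + 2*4 = -8 + 8 = 0)
l(j, c) = -5 + 6*c
P = -35 (P = 1 - 1*6² = 1 - 1*36 = 1 - 36 = -35)
l(r, 1) + P*0 = (-5 + 6*1) - 35*0 = (-5 + 6) + 0 = 1 + 0 = 1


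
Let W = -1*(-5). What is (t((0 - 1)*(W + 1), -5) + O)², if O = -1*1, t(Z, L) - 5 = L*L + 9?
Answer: 1444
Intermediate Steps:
W = 5
t(Z, L) = 14 + L² (t(Z, L) = 5 + (L*L + 9) = 5 + (L² + 9) = 5 + (9 + L²) = 14 + L²)
O = -1
(t((0 - 1)*(W + 1), -5) + O)² = ((14 + (-5)²) - 1)² = ((14 + 25) - 1)² = (39 - 1)² = 38² = 1444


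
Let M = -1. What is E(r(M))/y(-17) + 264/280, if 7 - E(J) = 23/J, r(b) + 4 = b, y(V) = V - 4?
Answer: 41/105 ≈ 0.39048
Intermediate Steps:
y(V) = -4 + V
r(b) = -4 + b
E(J) = 7 - 23/J
E(r(M))/y(-17) + 264/280 = (7 - 23/(-4 - 1))/(-4 - 17) + 264/280 = (7 - 23/(-5))/(-21) + 264*(1/280) = (7 - 23*(-1/5))*(-1/21) + 33/35 = (7 + 23/5)*(-1/21) + 33/35 = (58/5)*(-1/21) + 33/35 = -58/105 + 33/35 = 41/105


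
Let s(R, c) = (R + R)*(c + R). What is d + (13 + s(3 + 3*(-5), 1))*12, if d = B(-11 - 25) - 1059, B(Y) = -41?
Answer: 2224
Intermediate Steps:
s(R, c) = 2*R*(R + c) (s(R, c) = (2*R)*(R + c) = 2*R*(R + c))
d = -1100 (d = -41 - 1059 = -1100)
d + (13 + s(3 + 3*(-5), 1))*12 = -1100 + (13 + 2*(3 + 3*(-5))*((3 + 3*(-5)) + 1))*12 = -1100 + (13 + 2*(3 - 15)*((3 - 15) + 1))*12 = -1100 + (13 + 2*(-12)*(-12 + 1))*12 = -1100 + (13 + 2*(-12)*(-11))*12 = -1100 + (13 + 264)*12 = -1100 + 277*12 = -1100 + 3324 = 2224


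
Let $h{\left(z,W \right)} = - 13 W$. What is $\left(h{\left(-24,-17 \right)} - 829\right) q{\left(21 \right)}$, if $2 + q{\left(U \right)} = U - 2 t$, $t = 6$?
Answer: $-4256$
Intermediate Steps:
$q{\left(U \right)} = -14 + U$ ($q{\left(U \right)} = -2 + \left(U - 12\right) = -2 + \left(-12 + U\right) = -14 + U$)
$\left(h{\left(-24,-17 \right)} - 829\right) q{\left(21 \right)} = \left(\left(-13\right) \left(-17\right) - 829\right) \left(-14 + 21\right) = \left(221 - 829\right) 7 = \left(-608\right) 7 = -4256$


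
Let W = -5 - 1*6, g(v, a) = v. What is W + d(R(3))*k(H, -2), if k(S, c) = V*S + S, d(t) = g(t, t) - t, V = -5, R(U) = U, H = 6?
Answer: -11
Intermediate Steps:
d(t) = 0 (d(t) = t - t = 0)
W = -11 (W = -5 - 6 = -11)
k(S, c) = -4*S (k(S, c) = -5*S + S = -4*S)
W + d(R(3))*k(H, -2) = -11 + 0*(-4*6) = -11 + 0*(-24) = -11 + 0 = -11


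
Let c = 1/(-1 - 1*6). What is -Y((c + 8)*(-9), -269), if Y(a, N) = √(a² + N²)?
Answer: -√3790714/7 ≈ -278.14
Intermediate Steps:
c = -⅐ (c = 1/(-1 - 6) = 1/(-7) = -⅐ ≈ -0.14286)
Y(a, N) = √(N² + a²)
-Y((c + 8)*(-9), -269) = -√((-269)² + ((-⅐ + 8)*(-9))²) = -√(72361 + ((55/7)*(-9))²) = -√(72361 + (-495/7)²) = -√(72361 + 245025/49) = -√(3790714/49) = -√3790714/7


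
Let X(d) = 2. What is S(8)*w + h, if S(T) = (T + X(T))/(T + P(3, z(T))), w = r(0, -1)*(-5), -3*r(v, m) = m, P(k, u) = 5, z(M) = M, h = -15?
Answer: -635/39 ≈ -16.282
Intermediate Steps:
r(v, m) = -m/3
w = -5/3 (w = -⅓*(-1)*(-5) = (⅓)*(-5) = -5/3 ≈ -1.6667)
S(T) = (2 + T)/(5 + T) (S(T) = (T + 2)/(T + 5) = (2 + T)/(5 + T))
S(8)*w + h = ((2 + 8)/(5 + 8))*(-5/3) - 15 = (10/13)*(-5/3) - 15 = -50/39 - 15 = -635/39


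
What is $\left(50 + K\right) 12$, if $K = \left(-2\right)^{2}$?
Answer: $648$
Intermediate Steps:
$K = 4$
$\left(50 + K\right) 12 = \left(50 + 4\right) 12 = 54 \cdot 12 = 648$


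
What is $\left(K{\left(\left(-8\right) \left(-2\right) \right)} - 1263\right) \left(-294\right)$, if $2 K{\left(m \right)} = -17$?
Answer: $373821$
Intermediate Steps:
$K{\left(m \right)} = - \frac{17}{2}$ ($K{\left(m \right)} = \frac{1}{2} \left(-17\right) = - \frac{17}{2}$)
$\left(K{\left(\left(-8\right) \left(-2\right) \right)} - 1263\right) \left(-294\right) = \left(- \frac{17}{2} - 1263\right) \left(-294\right) = \left(- \frac{2543}{2}\right) \left(-294\right) = 373821$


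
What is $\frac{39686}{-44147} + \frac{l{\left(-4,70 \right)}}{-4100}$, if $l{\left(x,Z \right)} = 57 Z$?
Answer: $- \frac{33885913}{18100270} \approx -1.8721$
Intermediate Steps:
$\frac{39686}{-44147} + \frac{l{\left(-4,70 \right)}}{-4100} = \frac{39686}{-44147} + \frac{57 \cdot 70}{-4100} = 39686 \left(- \frac{1}{44147}\right) + 3990 \left(- \frac{1}{4100}\right) = - \frac{39686}{44147} - \frac{399}{410} = - \frac{33885913}{18100270}$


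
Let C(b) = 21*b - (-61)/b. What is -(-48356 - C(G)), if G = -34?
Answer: 1619767/34 ≈ 47640.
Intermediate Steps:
C(b) = 21*b + 61/b
-(-48356 - C(G)) = -(-48356 - (21*(-34) + 61/(-34))) = -(-48356 - (-714 + 61*(-1/34))) = -(-48356 - (-714 - 61/34)) = -(-48356 - 1*(-24337/34)) = -(-48356 + 24337/34) = -1*(-1619767/34) = 1619767/34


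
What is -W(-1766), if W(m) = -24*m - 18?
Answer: -42366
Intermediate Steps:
W(m) = -18 - 24*m
-W(-1766) = -(-18 - 24*(-1766)) = -(-18 + 42384) = -1*42366 = -42366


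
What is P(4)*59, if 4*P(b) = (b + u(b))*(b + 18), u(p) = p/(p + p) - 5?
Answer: -649/4 ≈ -162.25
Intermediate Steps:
u(p) = -9/2 (u(p) = p/((2*p)) - 5 = (1/(2*p))*p - 5 = 1/2 - 5 = -9/2)
P(b) = (18 + b)*(-9/2 + b)/4 (P(b) = ((b - 9/2)*(b + 18))/4 = ((-9/2 + b)*(18 + b))/4 = ((18 + b)*(-9/2 + b))/4 = (18 + b)*(-9/2 + b)/4)
P(4)*59 = (-81/4 + (1/4)*4**2 + (27/8)*4)*59 = (-81/4 + (1/4)*16 + 27/2)*59 = (-81/4 + 4 + 27/2)*59 = -11/4*59 = -649/4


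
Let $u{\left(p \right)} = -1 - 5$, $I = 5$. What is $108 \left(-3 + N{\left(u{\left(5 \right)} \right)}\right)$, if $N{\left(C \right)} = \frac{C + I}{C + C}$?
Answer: $-315$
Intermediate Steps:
$u{\left(p \right)} = -6$
$N{\left(C \right)} = \frac{5 + C}{2 C}$ ($N{\left(C \right)} = \frac{C + 5}{C + C} = \frac{5 + C}{2 C}$)
$108 \left(-3 + N{\left(u{\left(5 \right)} \right)}\right) = 108 \left(-3 + \frac{5 - 6}{2 \left(-6\right)}\right) = 108 \left(-3 + \frac{1}{2} \left(- \frac{1}{6}\right) \left(-1\right)\right) = 108 \left(-3 + \frac{1}{12}\right) = 108 \left(- \frac{35}{12}\right) = -315$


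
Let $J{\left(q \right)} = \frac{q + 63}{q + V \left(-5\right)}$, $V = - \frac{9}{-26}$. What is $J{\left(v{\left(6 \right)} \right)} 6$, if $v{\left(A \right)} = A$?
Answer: $\frac{3588}{37} \approx 96.973$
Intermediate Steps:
$V = \frac{9}{26}$ ($V = \left(-9\right) \left(- \frac{1}{26}\right) = \frac{9}{26} \approx 0.34615$)
$J{\left(q \right)} = \frac{63 + q}{- \frac{45}{26} + q}$ ($J{\left(q \right)} = \frac{q + 63}{q + \frac{9}{26} \left(-5\right)} = \frac{63 + q}{q - \frac{45}{26}} = \frac{63 + q}{- \frac{45}{26} + q}$)
$J{\left(v{\left(6 \right)} \right)} 6 = \frac{26 \left(63 + 6\right)}{-45 + 26 \cdot 6} \cdot 6 = 26 \frac{1}{-45 + 156} \cdot 69 \cdot 6 = 26 \cdot \frac{1}{111} \cdot 69 \cdot 6 = \frac{598}{37} \cdot 6 = \frac{3588}{37}$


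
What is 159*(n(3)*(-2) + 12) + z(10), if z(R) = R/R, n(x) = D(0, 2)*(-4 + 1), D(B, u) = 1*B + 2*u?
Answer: 5725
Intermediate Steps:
D(B, u) = B + 2*u
n(x) = -12 (n(x) = (0 + 2*2)*(-4 + 1) = (0 + 4)*(-3) = 4*(-3) = -12)
z(R) = 1
159*(n(3)*(-2) + 12) + z(10) = 159*(-12*(-2) + 12) + 1 = 159*(24 + 12) + 1 = 159*36 + 1 = 5724 + 1 = 5725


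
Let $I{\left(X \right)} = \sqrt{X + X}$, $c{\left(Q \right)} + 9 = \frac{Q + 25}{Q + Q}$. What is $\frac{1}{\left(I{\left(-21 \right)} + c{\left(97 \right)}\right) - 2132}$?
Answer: $- \frac{10069376}{21552399317} - \frac{9409 i \sqrt{42}}{43104798634} \approx -0.0004672 - 1.4146 \cdot 10^{-6} i$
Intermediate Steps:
$c{\left(Q \right)} = -9 + \frac{25 + Q}{2 Q}$ ($c{\left(Q \right)} = -9 + \frac{Q + 25}{Q + Q} = -9 + \frac{25 + Q}{2 Q}$)
$I{\left(X \right)} = \sqrt{2} \sqrt{X}$ ($I{\left(X \right)} = \sqrt{2 X} = \sqrt{2} \sqrt{X}$)
$\frac{1}{\left(I{\left(-21 \right)} + c{\left(97 \right)}\right) - 2132} = \frac{1}{\left(\sqrt{2} \sqrt{-21} + \frac{25 - 1649}{2 \cdot 97}\right) - 2132} = \frac{1}{\left(\sqrt{2} i \sqrt{21} + \frac{1}{2} \cdot \frac{1}{97} \left(25 - 1649\right)\right) - 2132} = \frac{1}{\left(i \sqrt{42} + \frac{1}{2} \cdot \frac{1}{97} \left(-1624\right)\right) - 2132} = \frac{1}{\left(i \sqrt{42} - \frac{812}{97}\right) - 2132} = \frac{1}{\left(- \frac{812}{97} + i \sqrt{42}\right) - 2132} = \frac{1}{- \frac{207616}{97} + i \sqrt{42}}$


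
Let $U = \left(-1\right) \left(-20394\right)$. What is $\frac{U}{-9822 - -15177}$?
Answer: $\frac{2266}{595} \approx 3.8084$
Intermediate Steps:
$U = 20394$
$\frac{U}{-9822 - -15177} = \frac{20394}{-9822 - -15177} = \frac{20394}{-9822 + 15177} = \frac{20394}{5355} = 20394 \cdot \frac{1}{5355} = \frac{2266}{595}$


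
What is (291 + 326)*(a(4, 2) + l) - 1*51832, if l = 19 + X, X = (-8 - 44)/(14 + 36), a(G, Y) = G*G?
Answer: -771967/25 ≈ -30879.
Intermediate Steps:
a(G, Y) = G²
X = -26/25 (X = -52/50 = -52*1/50 = -26/25 ≈ -1.0400)
l = 449/25 (l = 19 - 26/25 = 449/25 ≈ 17.960)
(291 + 326)*(a(4, 2) + l) - 1*51832 = (291 + 326)*(4² + 449/25) - 1*51832 = 617*(16 + 449/25) - 51832 = 617*(849/25) - 51832 = 523833/25 - 51832 = -771967/25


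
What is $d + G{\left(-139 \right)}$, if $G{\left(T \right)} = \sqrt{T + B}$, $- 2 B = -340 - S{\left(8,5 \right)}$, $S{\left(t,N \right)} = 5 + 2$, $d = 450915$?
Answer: $450915 + \frac{\sqrt{138}}{2} \approx 4.5092 \cdot 10^{5}$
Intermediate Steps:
$S{\left(t,N \right)} = 7$
$B = \frac{347}{2}$ ($B = - \frac{-340 - 7}{2} = \left(- \frac{1}{2}\right) \left(-347\right) = \frac{347}{2} \approx 173.5$)
$G{\left(T \right)} = \sqrt{\frac{347}{2} + T}$ ($G{\left(T \right)} = \sqrt{T + \frac{347}{2}} = \sqrt{\frac{347}{2} + T}$)
$d + G{\left(-139 \right)} = 450915 + \frac{\sqrt{694 + 4 \left(-139\right)}}{2} = 450915 + \frac{\sqrt{694 - 556}}{2} = 450915 + \frac{\sqrt{138}}{2}$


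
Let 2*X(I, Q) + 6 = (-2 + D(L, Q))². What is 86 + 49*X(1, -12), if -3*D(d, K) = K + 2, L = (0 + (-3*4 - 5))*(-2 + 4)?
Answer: -157/9 ≈ -17.444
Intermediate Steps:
L = -34 (L = (0 + (-12 - 5))*2 = (0 - 17)*2 = -17*2 = -34)
D(d, K) = -⅔ - K/3 (D(d, K) = -(K + 2)/3 = -(2 + K)/3 = -⅔ - K/3)
X(I, Q) = -3 + (-8/3 - Q/3)²/2 (X(I, Q) = -3 + (-2 + (-⅔ - Q/3))²/2 = -3 + (-8/3 - Q/3)²/2)
86 + 49*X(1, -12) = 86 + 49*(-3 + (8 - 12)²/18) = 86 + 49*(-3 + (1/18)*(-4)²) = 86 + 49*(-3 + (1/18)*16) = 86 + 49*(-3 + 8/9) = 86 + 49*(-19/9) = 86 - 931/9 = -157/9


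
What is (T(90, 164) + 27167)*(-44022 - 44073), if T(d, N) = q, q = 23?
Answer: -2395303050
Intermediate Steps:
T(d, N) = 23
(T(90, 164) + 27167)*(-44022 - 44073) = (23 + 27167)*(-44022 - 44073) = 27190*(-88095) = -2395303050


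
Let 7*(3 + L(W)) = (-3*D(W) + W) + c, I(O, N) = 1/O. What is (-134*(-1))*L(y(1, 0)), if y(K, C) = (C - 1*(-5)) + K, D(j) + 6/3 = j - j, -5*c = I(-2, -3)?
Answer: -5963/35 ≈ -170.37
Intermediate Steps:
c = ⅒ (c = -⅕/(-2) = -⅕*(-½) = ⅒ ≈ 0.10000)
D(j) = -2 (D(j) = -2 + (j - j) = -2 + 0 = -2)
y(K, C) = 5 + C + K (y(K, C) = (C + 5) + K = (5 + C) + K = 5 + C + K)
L(W) = -149/70 + W/7 (L(W) = -3 + ((-3*(-2) + W) + ⅒)/7 = -3 + ((6 + W) + ⅒)/7 = -3 + (61/10 + W)/7 = -3 + (61/70 + W/7) = -149/70 + W/7)
(-134*(-1))*L(y(1, 0)) = (-134*(-1))*(-149/70 + (5 + 0 + 1)/7) = 134*(-149/70 + (⅐)*6) = 134*(-149/70 + 6/7) = 134*(-89/70) = -5963/35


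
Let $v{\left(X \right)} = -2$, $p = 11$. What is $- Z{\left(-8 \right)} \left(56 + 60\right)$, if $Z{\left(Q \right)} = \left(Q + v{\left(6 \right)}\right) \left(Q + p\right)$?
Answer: $3480$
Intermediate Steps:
$Z{\left(Q \right)} = \left(-2 + Q\right) \left(11 + Q\right)$ ($Z{\left(Q \right)} = \left(Q - 2\right) \left(Q + 11\right) = \left(-2 + Q\right) \left(11 + Q\right)$)
$- Z{\left(-8 \right)} \left(56 + 60\right) = - \left(-22 + \left(-8\right)^{2} + 9 \left(-8\right)\right) \left(56 + 60\right) = - \left(-22 + 64 - 72\right) 116 = - \left(-30\right) 116 = \left(-1\right) \left(-3480\right) = 3480$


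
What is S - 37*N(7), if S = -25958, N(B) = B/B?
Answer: -25995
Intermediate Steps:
N(B) = 1
S - 37*N(7) = -25958 - 37 = -25995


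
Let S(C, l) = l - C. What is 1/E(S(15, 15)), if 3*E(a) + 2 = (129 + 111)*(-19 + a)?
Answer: -3/4562 ≈ -0.00065761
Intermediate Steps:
E(a) = -4562/3 + 80*a (E(a) = -⅔ + ((129 + 111)*(-19 + a))/3 = -⅔ + (240*(-19 + a))/3 = -⅔ + (-4560 + 240*a)/3 = -⅔ + (-1520 + 80*a) = -4562/3 + 80*a)
1/E(S(15, 15)) = 1/(-4562/3 + 80*(15 - 1*15)) = 1/(-4562/3 + 80*(15 - 15)) = 1/(-4562/3 + 80*0) = 1/(-4562/3 + 0) = 1/(-4562/3) = -3/4562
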